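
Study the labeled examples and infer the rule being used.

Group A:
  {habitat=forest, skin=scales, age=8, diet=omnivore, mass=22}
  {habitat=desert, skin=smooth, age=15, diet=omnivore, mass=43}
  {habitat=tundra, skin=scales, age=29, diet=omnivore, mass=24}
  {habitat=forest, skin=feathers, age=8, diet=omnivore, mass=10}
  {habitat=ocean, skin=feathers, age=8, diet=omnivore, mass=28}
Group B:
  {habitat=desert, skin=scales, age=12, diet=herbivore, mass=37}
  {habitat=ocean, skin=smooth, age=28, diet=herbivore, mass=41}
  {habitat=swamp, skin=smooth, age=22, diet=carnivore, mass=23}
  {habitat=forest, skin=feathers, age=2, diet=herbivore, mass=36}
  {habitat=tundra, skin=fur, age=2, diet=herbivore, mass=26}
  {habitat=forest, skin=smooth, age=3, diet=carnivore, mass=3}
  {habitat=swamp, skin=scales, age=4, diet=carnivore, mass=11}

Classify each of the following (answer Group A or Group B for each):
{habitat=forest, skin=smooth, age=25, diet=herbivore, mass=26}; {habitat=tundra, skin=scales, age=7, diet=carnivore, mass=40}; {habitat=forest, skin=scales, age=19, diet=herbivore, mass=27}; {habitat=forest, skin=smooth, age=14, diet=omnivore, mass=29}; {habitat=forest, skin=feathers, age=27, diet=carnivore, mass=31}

All 'Group A' examples share one property — diet is omnivore — and every 'Group B' example lacks it.
{habitat=forest, skin=smooth, age=25, diet=herbivore, mass=26}: diet is herbivore — does not satisfy this, so Group B.
{habitat=tundra, skin=scales, age=7, diet=carnivore, mass=40}: diet is carnivore — does not satisfy this, so Group B.
{habitat=forest, skin=scales, age=19, diet=herbivore, mass=27}: diet is herbivore — does not satisfy this, so Group B.
{habitat=forest, skin=smooth, age=14, diet=omnivore, mass=29}: diet is omnivore — fits, so Group A.
{habitat=forest, skin=feathers, age=27, diet=carnivore, mass=31}: diet is carnivore — does not satisfy this, so Group B.

Group B, Group B, Group B, Group A, Group B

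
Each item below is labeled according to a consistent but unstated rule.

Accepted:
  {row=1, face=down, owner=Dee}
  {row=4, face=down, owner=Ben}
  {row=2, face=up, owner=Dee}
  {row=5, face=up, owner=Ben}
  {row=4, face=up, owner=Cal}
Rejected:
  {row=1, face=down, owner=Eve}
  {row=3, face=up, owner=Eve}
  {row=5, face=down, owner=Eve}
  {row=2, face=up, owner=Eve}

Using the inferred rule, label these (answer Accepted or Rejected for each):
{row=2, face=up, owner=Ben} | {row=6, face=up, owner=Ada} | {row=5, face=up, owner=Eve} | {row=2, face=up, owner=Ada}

Accepted, Accepted, Rejected, Accepted

The distinguishing property — owner is not Eve — holds for all the 'Accepted' cases and none of the 'Rejected' cases.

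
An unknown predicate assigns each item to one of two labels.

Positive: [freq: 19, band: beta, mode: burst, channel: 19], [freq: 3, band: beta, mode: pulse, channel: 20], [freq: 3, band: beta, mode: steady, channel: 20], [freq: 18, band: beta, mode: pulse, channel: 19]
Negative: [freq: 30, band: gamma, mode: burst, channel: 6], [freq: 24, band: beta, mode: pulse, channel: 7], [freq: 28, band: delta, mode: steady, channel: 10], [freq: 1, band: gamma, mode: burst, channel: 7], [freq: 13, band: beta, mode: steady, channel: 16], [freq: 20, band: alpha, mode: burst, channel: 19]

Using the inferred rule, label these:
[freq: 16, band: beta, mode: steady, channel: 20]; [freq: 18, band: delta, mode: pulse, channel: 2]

'Positive' ⟺ band is beta AND channel ≥ 19.

Positive, Negative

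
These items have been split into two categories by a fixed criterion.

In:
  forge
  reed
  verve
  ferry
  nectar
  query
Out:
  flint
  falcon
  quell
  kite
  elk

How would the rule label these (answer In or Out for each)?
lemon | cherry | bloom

Comparing the two groups points to one rule — contains 'r'.
lemon: Out (no 'r'). cherry: In (has 'r'). bloom: Out (no 'r').

Out, In, Out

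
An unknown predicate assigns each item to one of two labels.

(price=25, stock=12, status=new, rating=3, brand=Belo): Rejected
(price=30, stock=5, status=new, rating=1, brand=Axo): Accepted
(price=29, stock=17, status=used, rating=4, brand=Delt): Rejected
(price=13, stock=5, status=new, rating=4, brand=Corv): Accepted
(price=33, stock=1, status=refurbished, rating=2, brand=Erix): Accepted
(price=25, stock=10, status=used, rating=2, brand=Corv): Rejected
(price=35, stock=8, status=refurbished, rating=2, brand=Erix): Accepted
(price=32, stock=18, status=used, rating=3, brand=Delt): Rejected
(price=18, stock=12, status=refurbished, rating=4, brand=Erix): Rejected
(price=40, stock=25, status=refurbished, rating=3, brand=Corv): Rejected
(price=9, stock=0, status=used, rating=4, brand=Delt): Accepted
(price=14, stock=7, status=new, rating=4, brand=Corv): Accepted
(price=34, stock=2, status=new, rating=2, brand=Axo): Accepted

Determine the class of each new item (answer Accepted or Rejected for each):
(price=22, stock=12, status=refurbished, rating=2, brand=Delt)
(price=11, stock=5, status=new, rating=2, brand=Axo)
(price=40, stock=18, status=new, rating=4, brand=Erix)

Rejected, Accepted, Rejected

The distinguishing property — stock ≤ 8 — holds for all the 'Accepted' cases and none of the 'Rejected' cases.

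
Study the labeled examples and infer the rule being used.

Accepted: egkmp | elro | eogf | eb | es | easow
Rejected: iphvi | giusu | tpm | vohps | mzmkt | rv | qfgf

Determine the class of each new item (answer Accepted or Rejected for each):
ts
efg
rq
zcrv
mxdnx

Every 'Accepted' example satisfies: contains 'e'. None of the 'Rejected' examples do.
ts — no 'e', hence Rejected. efg — has 'e', hence Accepted. rq — no 'e', hence Rejected. zcrv — no 'e', hence Rejected. mxdnx — no 'e', hence Rejected.

Rejected, Accepted, Rejected, Rejected, Rejected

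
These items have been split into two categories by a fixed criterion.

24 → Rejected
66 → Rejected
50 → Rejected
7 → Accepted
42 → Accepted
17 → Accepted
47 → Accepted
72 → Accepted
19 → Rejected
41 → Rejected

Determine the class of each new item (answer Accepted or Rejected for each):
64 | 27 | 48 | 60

Comparing the two groups points to one rule — ≡ 2 (mod 5).
64 → 64 mod 5 = 4 → Rejected. 27 → 27 mod 5 = 2 → Accepted. 48 → 48 mod 5 = 3 → Rejected. 60 → 60 mod 5 = 0 → Rejected.

Rejected, Accepted, Rejected, Rejected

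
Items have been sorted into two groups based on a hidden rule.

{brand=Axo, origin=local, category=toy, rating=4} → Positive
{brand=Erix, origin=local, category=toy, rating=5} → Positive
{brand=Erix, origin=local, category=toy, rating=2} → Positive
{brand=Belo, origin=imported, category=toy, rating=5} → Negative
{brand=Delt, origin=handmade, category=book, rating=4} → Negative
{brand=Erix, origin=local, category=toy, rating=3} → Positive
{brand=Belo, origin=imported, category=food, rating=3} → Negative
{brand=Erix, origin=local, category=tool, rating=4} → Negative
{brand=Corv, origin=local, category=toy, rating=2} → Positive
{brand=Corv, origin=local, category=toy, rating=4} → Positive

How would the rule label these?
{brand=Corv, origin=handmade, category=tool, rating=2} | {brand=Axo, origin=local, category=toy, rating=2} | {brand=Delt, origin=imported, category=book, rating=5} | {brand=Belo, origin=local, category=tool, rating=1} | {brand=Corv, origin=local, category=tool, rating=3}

Negative, Positive, Negative, Negative, Negative

All 'Positive' examples share one property — category is toy AND origin is local — and every 'Negative' example lacks it.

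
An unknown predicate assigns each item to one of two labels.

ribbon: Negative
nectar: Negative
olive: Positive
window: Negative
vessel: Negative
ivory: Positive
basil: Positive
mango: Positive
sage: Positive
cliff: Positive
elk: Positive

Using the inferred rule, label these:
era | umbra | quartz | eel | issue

The pattern is that an item is 'Positive' exactly when: length ≤ 5.
era — length 3, hence Positive.
umbra — length 5, hence Positive.
quartz — length 6, hence Negative.
eel — length 3, hence Positive.
issue — length 5, hence Positive.

Positive, Positive, Negative, Positive, Positive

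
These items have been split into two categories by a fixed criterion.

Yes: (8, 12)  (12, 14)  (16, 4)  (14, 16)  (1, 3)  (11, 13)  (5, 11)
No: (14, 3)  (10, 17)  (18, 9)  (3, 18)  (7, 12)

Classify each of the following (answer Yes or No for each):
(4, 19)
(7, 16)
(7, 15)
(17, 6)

All 'Yes' examples share one property — sum is even — and every 'No' example lacks it.
(4, 19): 4+19 = 23, fails the rule → No. (7, 16): 7+16 = 23, fails the rule → No. (7, 15): 7+15 = 22, satisfies this → Yes. (17, 6): 17+6 = 23, fails the rule → No.

No, No, Yes, No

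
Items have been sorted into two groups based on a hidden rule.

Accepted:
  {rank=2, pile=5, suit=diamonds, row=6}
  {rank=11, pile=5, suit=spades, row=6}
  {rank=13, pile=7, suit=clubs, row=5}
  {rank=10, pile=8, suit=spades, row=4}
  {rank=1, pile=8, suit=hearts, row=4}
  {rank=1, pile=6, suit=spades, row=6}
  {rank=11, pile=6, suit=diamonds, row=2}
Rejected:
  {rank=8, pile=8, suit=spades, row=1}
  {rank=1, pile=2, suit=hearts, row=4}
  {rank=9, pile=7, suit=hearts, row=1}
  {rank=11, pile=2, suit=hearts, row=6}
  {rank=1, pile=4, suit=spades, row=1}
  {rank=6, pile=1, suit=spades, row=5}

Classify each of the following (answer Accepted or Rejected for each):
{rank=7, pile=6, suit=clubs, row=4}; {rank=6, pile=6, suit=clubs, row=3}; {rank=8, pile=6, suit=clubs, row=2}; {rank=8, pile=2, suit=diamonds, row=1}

Accepted, Accepted, Accepted, Rejected

A rule that fits every label: row ≥ 2 AND pile ≥ 4 — true of each 'Accepted' example, false of each 'Rejected' one.
{rank=7, pile=6, suit=clubs, row=4} — row = 4, pile = 6, hence Accepted.
{rank=6, pile=6, suit=clubs, row=3} — row = 3, pile = 6, hence Accepted.
{rank=8, pile=6, suit=clubs, row=2} — row = 2, pile = 6, hence Accepted.
{rank=8, pile=2, suit=diamonds, row=1} — row = 1, pile = 2, hence Rejected.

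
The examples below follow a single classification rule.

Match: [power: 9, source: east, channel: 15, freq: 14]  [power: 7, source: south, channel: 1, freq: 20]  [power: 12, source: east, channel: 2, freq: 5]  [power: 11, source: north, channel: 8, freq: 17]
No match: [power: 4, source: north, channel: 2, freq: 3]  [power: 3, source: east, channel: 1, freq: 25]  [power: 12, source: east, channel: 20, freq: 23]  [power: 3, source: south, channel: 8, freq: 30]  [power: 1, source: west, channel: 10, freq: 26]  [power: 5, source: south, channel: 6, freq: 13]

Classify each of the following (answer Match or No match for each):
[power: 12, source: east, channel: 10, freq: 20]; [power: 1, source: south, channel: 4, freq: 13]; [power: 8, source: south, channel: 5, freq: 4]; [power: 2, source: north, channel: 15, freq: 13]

Match, No match, Match, No match

A rule that fits every label: freq ≤ 20 AND power ≥ 7 — true of each 'Match' example, false of each 'No match' one.
[power: 12, source: east, channel: 10, freq: 20]: Match (freq = 20, power = 12).
[power: 1, source: south, channel: 4, freq: 13]: No match (freq = 13, power = 1).
[power: 8, source: south, channel: 5, freq: 4]: Match (freq = 4, power = 8).
[power: 2, source: north, channel: 15, freq: 13]: No match (freq = 13, power = 2).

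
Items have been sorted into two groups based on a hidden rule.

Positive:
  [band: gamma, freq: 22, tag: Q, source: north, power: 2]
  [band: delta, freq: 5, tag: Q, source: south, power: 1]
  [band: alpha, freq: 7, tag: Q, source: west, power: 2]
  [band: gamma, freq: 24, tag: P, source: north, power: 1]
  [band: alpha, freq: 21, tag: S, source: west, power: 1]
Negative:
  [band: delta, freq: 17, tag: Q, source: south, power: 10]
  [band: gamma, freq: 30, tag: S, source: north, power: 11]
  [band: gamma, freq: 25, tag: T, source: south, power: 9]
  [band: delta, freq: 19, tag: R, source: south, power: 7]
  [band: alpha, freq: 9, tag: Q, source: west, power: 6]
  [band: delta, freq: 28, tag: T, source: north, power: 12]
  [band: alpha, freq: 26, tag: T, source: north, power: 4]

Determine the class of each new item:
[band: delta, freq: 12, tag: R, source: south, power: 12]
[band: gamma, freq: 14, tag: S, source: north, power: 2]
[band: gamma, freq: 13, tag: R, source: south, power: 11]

The pattern is that an item is 'Positive' exactly when: power ≤ 2.

Negative, Positive, Negative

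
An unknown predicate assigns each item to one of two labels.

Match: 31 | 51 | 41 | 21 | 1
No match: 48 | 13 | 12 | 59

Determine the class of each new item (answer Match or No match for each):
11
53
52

Match, No match, No match

The classifier is using: ends in digit 1.
Match: 11, since last digit 1.
No match: 53, since last digit 3.
No match: 52, since last digit 2.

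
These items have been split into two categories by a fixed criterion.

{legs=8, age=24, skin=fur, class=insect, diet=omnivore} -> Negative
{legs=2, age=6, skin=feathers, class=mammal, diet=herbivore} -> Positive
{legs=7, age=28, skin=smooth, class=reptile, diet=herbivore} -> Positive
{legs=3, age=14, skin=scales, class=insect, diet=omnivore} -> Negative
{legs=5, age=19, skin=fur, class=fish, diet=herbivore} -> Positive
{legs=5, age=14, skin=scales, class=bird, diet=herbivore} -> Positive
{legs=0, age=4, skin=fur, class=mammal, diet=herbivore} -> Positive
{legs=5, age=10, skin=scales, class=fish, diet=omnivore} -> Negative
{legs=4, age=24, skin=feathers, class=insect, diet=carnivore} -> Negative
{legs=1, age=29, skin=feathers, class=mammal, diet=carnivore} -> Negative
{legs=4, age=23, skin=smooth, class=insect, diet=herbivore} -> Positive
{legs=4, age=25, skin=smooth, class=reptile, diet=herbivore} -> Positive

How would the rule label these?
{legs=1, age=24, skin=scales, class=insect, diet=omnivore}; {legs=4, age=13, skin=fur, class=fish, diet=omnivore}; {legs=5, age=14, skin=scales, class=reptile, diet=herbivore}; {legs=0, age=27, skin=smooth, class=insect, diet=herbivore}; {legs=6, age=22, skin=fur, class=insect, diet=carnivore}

The classifier is using: diet is herbivore.
Negative: {legs=1, age=24, skin=scales, class=insect, diet=omnivore}, since diet is omnivore. Negative: {legs=4, age=13, skin=fur, class=fish, diet=omnivore}, since diet is omnivore. Positive: {legs=5, age=14, skin=scales, class=reptile, diet=herbivore}, since diet is herbivore. Positive: {legs=0, age=27, skin=smooth, class=insect, diet=herbivore}, since diet is herbivore. Negative: {legs=6, age=22, skin=fur, class=insect, diet=carnivore}, since diet is carnivore.

Negative, Negative, Positive, Positive, Negative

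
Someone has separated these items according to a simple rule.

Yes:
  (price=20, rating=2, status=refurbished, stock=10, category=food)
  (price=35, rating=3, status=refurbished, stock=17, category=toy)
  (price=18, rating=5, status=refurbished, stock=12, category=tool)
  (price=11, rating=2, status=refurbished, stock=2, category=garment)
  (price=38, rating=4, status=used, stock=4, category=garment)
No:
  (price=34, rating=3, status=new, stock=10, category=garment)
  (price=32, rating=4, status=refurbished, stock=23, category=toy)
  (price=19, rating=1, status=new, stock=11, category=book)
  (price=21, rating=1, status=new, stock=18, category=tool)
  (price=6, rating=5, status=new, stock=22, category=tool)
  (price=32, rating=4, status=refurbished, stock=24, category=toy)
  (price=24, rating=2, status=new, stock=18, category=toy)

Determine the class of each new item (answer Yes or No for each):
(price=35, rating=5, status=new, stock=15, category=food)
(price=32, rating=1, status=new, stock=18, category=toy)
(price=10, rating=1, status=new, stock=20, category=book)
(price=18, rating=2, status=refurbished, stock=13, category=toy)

No, No, No, Yes

A rule that fits every label: status is not new AND stock ≤ 17 — true of each 'Yes' example, false of each 'No' one.
(price=35, rating=5, status=new, stock=15, category=food): status is new, stock = 15, does not satisfy this → No.
(price=32, rating=1, status=new, stock=18, category=toy): status is new, stock = 18, does not satisfy this → No.
(price=10, rating=1, status=new, stock=20, category=book): status is new, stock = 20, does not satisfy this → No.
(price=18, rating=2, status=refurbished, stock=13, category=toy): status is refurbished, stock = 13, fits → Yes.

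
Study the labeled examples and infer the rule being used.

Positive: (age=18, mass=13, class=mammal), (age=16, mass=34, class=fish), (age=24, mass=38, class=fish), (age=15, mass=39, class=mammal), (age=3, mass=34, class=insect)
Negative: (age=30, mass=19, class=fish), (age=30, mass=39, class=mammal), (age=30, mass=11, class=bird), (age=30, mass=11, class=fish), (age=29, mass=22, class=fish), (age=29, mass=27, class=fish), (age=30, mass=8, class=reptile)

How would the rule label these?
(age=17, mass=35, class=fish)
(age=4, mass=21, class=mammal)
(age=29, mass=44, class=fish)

Positive, Positive, Negative

The rule appears to be: age ≤ 24.
(age=17, mass=35, class=fish) → age = 17 → Positive. (age=4, mass=21, class=mammal) → age = 4 → Positive. (age=29, mass=44, class=fish) → age = 29 → Negative.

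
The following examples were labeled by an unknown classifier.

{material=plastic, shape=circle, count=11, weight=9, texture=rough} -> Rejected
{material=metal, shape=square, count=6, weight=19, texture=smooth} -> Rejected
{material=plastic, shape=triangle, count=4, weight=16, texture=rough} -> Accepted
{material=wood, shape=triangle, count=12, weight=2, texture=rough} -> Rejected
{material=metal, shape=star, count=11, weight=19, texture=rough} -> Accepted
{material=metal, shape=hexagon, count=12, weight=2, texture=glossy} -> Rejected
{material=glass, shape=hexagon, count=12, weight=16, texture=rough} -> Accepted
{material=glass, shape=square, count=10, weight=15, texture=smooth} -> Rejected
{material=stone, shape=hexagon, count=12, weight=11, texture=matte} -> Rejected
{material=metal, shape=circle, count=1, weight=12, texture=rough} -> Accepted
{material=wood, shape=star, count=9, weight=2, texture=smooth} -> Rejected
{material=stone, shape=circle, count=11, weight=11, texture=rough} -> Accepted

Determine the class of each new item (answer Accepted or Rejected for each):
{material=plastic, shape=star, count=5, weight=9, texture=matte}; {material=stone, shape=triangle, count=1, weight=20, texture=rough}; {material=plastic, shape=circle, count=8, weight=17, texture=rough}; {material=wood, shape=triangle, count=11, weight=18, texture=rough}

Rejected, Accepted, Accepted, Accepted

The distinguishing property — texture is rough AND weight ≥ 11 — holds for all the 'Accepted' cases and none of the 'Rejected' cases.
Rejected: {material=plastic, shape=star, count=5, weight=9, texture=matte}, since texture is matte, weight = 9. Accepted: {material=stone, shape=triangle, count=1, weight=20, texture=rough}, since texture is rough, weight = 20. Accepted: {material=plastic, shape=circle, count=8, weight=17, texture=rough}, since texture is rough, weight = 17. Accepted: {material=wood, shape=triangle, count=11, weight=18, texture=rough}, since texture is rough, weight = 18.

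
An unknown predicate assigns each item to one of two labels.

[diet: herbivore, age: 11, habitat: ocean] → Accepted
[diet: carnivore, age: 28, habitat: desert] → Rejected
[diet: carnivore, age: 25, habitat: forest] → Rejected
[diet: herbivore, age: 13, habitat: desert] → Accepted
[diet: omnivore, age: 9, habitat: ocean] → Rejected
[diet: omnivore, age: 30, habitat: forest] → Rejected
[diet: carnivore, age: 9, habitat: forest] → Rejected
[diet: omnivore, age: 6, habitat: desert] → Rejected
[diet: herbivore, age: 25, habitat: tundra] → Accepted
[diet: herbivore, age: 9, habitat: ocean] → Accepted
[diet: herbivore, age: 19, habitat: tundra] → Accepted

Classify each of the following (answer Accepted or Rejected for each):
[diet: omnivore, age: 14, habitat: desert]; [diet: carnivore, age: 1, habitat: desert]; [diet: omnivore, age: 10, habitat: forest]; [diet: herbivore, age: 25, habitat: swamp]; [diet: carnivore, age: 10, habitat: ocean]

The simplest hypothesis consistent with all the labels is: diet is herbivore.
[diet: omnivore, age: 14, habitat: desert]: Rejected (diet is omnivore). [diet: carnivore, age: 1, habitat: desert]: Rejected (diet is carnivore). [diet: omnivore, age: 10, habitat: forest]: Rejected (diet is omnivore). [diet: herbivore, age: 25, habitat: swamp]: Accepted (diet is herbivore). [diet: carnivore, age: 10, habitat: ocean]: Rejected (diet is carnivore).

Rejected, Rejected, Rejected, Accepted, Rejected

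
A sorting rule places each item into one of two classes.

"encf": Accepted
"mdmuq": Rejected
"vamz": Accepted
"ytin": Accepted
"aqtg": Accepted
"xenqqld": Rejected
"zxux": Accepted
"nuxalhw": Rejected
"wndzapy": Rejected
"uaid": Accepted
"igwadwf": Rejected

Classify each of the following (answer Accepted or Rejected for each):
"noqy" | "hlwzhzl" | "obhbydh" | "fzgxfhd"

'Accepted' ⟺ even length.
Accepted: "noqy", since length 4. Rejected: "hlwzhzl", since length 7. Rejected: "obhbydh", since length 7. Rejected: "fzgxfhd", since length 7.

Accepted, Rejected, Rejected, Rejected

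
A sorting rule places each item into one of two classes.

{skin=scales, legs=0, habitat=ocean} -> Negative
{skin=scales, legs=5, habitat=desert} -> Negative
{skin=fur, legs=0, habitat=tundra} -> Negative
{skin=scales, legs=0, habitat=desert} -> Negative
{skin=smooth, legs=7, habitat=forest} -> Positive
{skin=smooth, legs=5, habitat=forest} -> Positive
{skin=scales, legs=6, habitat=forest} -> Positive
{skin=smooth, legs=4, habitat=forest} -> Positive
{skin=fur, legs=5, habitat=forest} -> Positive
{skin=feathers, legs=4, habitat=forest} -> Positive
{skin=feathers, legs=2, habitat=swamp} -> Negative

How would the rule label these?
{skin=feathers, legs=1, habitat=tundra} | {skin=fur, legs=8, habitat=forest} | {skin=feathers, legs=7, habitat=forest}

Negative, Positive, Positive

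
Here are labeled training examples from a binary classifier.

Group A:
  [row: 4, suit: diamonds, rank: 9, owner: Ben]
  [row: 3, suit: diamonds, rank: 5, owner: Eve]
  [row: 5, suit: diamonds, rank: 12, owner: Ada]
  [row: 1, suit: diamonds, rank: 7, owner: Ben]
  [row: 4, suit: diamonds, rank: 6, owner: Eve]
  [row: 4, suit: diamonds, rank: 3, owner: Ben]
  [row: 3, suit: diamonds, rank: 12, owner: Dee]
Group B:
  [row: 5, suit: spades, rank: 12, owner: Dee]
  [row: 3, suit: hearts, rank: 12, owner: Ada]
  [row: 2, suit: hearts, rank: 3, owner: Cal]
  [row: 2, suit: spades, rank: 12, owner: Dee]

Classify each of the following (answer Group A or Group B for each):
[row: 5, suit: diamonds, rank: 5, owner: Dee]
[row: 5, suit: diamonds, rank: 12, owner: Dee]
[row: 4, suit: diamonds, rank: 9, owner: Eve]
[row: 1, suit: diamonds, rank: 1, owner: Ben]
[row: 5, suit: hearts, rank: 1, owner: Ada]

Group A, Group A, Group A, Group A, Group B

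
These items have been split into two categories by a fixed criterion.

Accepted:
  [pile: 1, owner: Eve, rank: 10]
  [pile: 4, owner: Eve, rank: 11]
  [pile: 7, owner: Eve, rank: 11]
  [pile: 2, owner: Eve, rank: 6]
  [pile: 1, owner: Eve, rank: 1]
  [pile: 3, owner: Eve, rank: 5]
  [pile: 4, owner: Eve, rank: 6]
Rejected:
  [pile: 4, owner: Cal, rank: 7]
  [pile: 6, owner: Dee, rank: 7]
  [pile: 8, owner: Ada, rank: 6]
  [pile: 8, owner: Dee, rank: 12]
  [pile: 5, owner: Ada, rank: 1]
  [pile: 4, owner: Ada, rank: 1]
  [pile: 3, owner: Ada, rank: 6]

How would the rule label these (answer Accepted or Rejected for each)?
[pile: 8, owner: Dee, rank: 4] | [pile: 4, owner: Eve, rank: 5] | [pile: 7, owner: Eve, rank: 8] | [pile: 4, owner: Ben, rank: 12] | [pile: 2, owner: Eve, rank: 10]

Rejected, Accepted, Accepted, Rejected, Accepted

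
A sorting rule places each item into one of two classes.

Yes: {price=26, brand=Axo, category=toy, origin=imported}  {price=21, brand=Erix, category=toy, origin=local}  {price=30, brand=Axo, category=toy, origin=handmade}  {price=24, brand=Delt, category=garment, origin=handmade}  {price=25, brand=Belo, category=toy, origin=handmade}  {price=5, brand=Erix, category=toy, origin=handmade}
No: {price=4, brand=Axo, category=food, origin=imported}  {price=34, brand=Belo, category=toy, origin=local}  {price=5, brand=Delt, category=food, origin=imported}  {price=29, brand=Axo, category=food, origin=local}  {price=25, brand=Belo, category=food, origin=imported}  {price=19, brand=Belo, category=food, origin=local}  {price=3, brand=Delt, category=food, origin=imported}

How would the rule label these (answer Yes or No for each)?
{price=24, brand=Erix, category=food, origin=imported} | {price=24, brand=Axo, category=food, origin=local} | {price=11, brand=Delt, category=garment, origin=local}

The pattern is that an item is 'Yes' exactly when: category is not food AND price ≤ 30.
{price=24, brand=Erix, category=food, origin=imported} → category is food, price = 24 → No. {price=24, brand=Axo, category=food, origin=local} → category is food, price = 24 → No. {price=11, brand=Delt, category=garment, origin=local} → category is garment, price = 11 → Yes.

No, No, Yes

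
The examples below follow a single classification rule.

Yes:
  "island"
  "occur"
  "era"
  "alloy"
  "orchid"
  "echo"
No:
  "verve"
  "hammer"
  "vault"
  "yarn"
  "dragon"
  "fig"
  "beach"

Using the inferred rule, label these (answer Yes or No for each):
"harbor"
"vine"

No, No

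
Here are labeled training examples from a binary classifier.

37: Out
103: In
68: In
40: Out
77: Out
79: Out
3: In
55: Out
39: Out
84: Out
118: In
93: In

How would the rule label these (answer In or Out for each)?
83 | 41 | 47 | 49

The classifier is using: ≡ 3 (mod 5).
83: 83 mod 5 = 3, passes → In. 41: 41 mod 5 = 1, fails this test → Out. 47: 47 mod 5 = 2, fails this test → Out. 49: 49 mod 5 = 4, fails this test → Out.

In, Out, Out, Out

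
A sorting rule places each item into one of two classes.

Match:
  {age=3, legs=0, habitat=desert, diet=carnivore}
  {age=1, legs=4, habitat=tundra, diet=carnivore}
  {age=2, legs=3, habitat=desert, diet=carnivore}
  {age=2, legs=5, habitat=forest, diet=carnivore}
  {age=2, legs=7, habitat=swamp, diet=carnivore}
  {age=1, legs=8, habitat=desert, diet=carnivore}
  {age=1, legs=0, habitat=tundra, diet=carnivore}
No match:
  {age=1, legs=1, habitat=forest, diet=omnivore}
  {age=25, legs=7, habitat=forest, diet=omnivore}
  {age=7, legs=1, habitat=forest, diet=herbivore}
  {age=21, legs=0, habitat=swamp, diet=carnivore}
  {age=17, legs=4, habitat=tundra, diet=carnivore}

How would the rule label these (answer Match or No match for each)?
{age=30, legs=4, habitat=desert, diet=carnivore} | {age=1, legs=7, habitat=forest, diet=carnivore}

The classifier is using: diet is carnivore AND age ≤ 3.
{age=30, legs=4, habitat=desert, diet=carnivore} → diet is carnivore, age = 30 → No match. {age=1, legs=7, habitat=forest, diet=carnivore} → diet is carnivore, age = 1 → Match.

No match, Match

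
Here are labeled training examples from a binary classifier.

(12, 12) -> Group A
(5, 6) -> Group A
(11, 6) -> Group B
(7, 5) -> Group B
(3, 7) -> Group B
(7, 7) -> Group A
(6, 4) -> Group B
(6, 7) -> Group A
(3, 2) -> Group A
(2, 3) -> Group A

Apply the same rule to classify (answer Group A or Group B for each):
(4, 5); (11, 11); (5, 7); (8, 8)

Group A, Group A, Group B, Group A

Every 'Group A' example satisfies: |first − second| ≤ 1. None of the 'Group B' examples do.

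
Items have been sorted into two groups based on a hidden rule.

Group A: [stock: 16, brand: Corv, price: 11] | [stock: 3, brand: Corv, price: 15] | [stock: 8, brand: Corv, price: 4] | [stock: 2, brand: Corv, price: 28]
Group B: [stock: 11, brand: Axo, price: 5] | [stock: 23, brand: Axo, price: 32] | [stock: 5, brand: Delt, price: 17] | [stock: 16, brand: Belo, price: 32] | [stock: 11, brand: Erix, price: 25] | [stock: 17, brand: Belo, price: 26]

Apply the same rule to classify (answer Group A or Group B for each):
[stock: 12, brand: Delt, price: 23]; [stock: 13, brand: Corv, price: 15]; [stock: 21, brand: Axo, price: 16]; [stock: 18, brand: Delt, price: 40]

The distinguishing property — brand is Corv — holds for all the 'Group A' cases and none of the 'Group B' cases.
[stock: 12, brand: Delt, price: 23]: brand is Delt, does not fit → Group B. [stock: 13, brand: Corv, price: 15]: brand is Corv, fits → Group A. [stock: 21, brand: Axo, price: 16]: brand is Axo, does not fit → Group B. [stock: 18, brand: Delt, price: 40]: brand is Delt, does not fit → Group B.

Group B, Group A, Group B, Group B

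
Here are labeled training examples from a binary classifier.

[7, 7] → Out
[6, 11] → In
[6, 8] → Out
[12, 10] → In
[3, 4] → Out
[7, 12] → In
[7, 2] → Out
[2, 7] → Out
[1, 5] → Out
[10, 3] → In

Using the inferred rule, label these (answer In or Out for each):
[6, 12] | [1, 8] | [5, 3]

In, Out, Out

'In' ⟺ max ≥ 10.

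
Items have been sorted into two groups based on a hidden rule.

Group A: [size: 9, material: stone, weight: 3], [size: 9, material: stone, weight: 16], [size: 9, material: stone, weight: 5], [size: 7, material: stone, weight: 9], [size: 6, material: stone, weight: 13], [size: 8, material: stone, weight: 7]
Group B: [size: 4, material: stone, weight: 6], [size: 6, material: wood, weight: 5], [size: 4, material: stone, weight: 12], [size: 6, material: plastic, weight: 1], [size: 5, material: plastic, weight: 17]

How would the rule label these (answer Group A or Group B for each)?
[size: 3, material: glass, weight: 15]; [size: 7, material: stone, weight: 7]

Group B, Group A

Rule: material is stone AND size ≥ 5. This holds for each 'Group A' example and fails for each 'Group B' one.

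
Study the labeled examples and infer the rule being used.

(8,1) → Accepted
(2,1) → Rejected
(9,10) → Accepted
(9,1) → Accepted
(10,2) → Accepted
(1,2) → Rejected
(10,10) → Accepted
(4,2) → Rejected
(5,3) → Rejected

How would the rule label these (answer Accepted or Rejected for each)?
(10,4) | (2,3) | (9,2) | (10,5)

'Accepted' ⟺ sum ≥ 9.
(10,4) — 10+4 = 14, hence Accepted. (2,3) — 2+3 = 5, hence Rejected. (9,2) — 9+2 = 11, hence Accepted. (10,5) — 10+5 = 15, hence Accepted.

Accepted, Rejected, Accepted, Accepted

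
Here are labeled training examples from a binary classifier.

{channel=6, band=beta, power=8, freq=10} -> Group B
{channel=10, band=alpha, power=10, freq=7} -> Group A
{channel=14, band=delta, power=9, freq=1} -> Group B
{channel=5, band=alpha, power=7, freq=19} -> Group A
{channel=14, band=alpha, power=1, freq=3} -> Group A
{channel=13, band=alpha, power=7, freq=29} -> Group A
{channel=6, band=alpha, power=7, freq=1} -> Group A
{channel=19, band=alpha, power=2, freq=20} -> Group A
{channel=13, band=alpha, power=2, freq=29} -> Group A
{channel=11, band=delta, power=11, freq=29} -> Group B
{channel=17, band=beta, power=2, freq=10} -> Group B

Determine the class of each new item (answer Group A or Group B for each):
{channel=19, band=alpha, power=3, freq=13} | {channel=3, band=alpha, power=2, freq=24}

Group A, Group A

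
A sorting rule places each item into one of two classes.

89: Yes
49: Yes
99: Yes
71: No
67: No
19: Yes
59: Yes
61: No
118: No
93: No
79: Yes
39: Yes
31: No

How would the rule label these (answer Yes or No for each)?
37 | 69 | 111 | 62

No, Yes, No, No

Every 'Yes' example satisfies: ends in digit 9. None of the 'No' examples do.
37: last digit 7, lacks this property → No.
69: last digit 9, has this property → Yes.
111: last digit 1, lacks this property → No.
62: last digit 2, lacks this property → No.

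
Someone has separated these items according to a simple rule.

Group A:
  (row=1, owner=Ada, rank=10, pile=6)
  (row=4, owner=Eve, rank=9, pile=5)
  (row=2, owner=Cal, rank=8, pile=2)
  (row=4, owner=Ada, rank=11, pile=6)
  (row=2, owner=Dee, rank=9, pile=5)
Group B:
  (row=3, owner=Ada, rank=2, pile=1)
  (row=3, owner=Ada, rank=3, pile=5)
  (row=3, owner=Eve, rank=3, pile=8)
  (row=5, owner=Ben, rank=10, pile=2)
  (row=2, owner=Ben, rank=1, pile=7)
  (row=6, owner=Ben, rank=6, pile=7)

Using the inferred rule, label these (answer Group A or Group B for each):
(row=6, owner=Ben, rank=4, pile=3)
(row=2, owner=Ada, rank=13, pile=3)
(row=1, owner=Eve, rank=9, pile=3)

A rule that fits every label: rank ≥ 6 AND row ≤ 4 — true of each 'Group A' example, false of each 'Group B' one.
(row=6, owner=Ben, rank=4, pile=3): rank = 4, row = 6 — doesn't qualify, so Group B.
(row=2, owner=Ada, rank=13, pile=3): rank = 13, row = 2 — has this property, so Group A.
(row=1, owner=Eve, rank=9, pile=3): rank = 9, row = 1 — has this property, so Group A.

Group B, Group A, Group A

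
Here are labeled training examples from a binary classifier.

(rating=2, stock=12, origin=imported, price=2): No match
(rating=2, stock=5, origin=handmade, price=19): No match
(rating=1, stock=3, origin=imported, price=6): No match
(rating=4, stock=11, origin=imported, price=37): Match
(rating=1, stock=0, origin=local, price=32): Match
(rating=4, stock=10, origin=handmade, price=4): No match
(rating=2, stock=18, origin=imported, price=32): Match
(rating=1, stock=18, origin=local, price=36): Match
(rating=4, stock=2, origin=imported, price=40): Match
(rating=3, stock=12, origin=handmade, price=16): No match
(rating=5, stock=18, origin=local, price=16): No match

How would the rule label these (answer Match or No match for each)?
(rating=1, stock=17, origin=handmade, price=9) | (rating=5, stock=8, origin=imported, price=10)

No match, No match

'Match' ⟺ price ≥ 32.
(rating=1, stock=17, origin=handmade, price=9): No match (price = 9). (rating=5, stock=8, origin=imported, price=10): No match (price = 10).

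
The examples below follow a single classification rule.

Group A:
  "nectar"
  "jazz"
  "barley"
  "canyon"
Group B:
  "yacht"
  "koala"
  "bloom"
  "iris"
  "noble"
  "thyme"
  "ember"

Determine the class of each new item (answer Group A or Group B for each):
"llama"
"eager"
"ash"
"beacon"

The classifier is using: even length AND contains 'a'.
"llama" → length 5, has 'a' → Group B. "eager" → length 5, has 'a' → Group B. "ash" → length 3, has 'a' → Group B. "beacon" → length 6, has 'a' → Group A.

Group B, Group B, Group B, Group A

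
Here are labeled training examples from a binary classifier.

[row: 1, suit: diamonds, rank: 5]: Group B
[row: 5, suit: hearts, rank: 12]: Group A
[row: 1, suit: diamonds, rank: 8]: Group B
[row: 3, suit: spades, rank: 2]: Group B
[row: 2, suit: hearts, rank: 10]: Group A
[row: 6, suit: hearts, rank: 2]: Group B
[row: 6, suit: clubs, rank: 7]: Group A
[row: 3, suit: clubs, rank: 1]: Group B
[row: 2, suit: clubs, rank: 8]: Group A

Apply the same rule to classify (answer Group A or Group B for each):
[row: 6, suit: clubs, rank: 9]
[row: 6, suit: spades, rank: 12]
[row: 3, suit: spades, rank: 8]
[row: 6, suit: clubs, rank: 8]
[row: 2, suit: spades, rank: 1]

The rule appears to be: row ≥ 2 AND rank ≥ 5.
Group A: [row: 6, suit: clubs, rank: 9], since row = 6, rank = 9. Group A: [row: 6, suit: spades, rank: 12], since row = 6, rank = 12. Group A: [row: 3, suit: spades, rank: 8], since row = 3, rank = 8. Group A: [row: 6, suit: clubs, rank: 8], since row = 6, rank = 8. Group B: [row: 2, suit: spades, rank: 1], since row = 2, rank = 1.

Group A, Group A, Group A, Group A, Group B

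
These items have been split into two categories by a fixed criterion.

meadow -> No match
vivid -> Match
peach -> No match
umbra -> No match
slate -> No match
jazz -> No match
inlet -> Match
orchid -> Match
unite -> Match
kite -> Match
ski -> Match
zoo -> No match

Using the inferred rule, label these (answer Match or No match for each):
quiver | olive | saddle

Match, Match, No match

Every 'Match' example satisfies: contains 'i'. None of the 'No match' examples do.
quiver: Match (has 'i').
olive: Match (has 'i').
saddle: No match (no 'i').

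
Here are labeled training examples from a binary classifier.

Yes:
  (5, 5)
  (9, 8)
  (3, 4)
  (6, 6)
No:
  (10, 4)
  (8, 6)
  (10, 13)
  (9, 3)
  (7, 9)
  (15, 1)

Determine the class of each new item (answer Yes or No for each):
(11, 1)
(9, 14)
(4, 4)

No, No, Yes

The common property of the 'Yes' items is: |first − second| ≤ 1. No 'No' item has it.
(11, 1): No (|11−1| = 10).
(9, 14): No (|9−14| = 5).
(4, 4): Yes (|4−4| = 0).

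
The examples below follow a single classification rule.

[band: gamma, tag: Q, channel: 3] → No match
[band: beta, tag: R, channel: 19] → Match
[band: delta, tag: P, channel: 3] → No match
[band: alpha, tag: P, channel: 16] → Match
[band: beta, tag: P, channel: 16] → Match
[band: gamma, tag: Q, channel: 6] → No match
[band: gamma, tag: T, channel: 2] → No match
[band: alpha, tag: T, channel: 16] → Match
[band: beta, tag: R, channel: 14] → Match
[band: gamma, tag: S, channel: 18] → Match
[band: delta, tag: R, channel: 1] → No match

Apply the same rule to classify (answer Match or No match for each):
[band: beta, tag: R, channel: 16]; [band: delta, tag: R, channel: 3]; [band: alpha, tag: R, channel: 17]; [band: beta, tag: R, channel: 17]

Match, No match, Match, Match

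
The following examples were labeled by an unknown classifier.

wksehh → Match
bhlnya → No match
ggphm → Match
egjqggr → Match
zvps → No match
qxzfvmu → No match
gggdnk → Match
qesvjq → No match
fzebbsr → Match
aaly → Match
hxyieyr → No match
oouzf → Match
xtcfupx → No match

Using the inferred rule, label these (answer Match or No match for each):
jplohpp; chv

The simplest hypothesis consistent with all the labels is: has a double letter.
jplohpp: Match ('pp' doubled).
chv: No match (no doubled letter).

Match, No match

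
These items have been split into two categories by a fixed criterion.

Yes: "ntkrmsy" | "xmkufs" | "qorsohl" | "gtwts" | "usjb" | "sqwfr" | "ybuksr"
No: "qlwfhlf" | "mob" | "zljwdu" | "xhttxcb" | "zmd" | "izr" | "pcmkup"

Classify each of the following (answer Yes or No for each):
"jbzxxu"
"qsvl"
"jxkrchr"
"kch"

No, Yes, No, No

The distinguishing property — contains 's' — holds for all the 'Yes' cases and none of the 'No' cases.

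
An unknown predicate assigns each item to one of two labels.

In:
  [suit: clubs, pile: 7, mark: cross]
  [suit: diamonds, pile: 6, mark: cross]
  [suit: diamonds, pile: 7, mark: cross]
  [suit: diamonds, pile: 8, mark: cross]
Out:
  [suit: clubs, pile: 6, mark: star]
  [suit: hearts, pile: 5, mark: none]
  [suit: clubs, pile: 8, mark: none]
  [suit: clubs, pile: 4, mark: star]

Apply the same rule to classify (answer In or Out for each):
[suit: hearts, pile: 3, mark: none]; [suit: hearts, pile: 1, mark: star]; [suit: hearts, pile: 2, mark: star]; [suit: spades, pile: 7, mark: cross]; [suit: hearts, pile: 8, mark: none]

Out, Out, Out, In, Out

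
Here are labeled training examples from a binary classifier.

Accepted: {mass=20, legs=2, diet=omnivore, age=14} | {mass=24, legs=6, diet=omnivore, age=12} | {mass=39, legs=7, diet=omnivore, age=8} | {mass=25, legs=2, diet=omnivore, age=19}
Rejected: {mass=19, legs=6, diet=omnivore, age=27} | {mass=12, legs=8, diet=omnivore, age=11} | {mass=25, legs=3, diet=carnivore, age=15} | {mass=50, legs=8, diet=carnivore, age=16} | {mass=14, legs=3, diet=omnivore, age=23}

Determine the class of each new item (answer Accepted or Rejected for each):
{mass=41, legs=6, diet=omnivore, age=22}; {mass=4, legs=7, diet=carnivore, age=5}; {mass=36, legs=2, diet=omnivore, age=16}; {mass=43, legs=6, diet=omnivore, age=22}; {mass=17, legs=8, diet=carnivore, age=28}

Accepted, Rejected, Accepted, Accepted, Rejected

A rule that fits every label: diet is omnivore AND mass ≥ 20 — true of each 'Accepted' example, false of each 'Rejected' one.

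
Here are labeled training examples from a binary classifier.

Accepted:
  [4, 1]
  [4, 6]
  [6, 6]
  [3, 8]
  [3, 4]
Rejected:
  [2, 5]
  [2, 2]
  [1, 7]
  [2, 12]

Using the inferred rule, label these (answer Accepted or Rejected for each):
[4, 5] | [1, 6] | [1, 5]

Accepted, Rejected, Rejected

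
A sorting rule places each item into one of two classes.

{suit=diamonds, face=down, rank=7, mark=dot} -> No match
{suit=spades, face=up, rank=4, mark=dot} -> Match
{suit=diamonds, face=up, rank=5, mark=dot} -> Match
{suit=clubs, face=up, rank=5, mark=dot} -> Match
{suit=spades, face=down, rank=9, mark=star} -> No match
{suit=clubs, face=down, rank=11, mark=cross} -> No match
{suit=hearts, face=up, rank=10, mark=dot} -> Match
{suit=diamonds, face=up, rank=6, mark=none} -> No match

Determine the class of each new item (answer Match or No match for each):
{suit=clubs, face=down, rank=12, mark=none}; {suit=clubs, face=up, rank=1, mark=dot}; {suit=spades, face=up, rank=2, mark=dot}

The simplest hypothesis consistent with all the labels is: face is up AND mark is dot.
{suit=clubs, face=down, rank=12, mark=none}: No match (face is down, mark is none). {suit=clubs, face=up, rank=1, mark=dot}: Match (face is up, mark is dot). {suit=spades, face=up, rank=2, mark=dot}: Match (face is up, mark is dot).

No match, Match, Match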